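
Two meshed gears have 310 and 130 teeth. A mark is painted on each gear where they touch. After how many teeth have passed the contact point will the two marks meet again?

They coincide at every common multiple of the periods; the first is the LCM.
310 = 2 × 5 × 31
130 = 2 × 5 × 13
LCM(310, 130) = 2 × 5 × 13 × 31 = 4030.

4030 teeth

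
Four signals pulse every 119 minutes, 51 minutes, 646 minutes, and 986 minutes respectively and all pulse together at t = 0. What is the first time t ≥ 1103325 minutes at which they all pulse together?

Joint pulses occur at multiples of LCM(119, 51, 646, 986).
119 = 7 × 17
51 = 3 × 17
646 = 2 × 17 × 19
986 = 2 × 17 × 29
LCM(119, 51, 646, 986) = 2 × 3 × 7 × 17 × 19 × 29 = 393414.
Smallest multiple of 393414 that is ≥ 1103325: ⌈1103325/393414⌉ × 393414 = 3 × 393414 = 1180242.

1180242 minutes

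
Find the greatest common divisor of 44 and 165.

11

44 = 2^2 × 11
165 = 3 × 5 × 11
gcd(44, 165) = 11.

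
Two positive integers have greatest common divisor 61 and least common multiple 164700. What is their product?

10046700

For any two positive integers, gcd × lcm = product = 61 × 164700 = 10046700.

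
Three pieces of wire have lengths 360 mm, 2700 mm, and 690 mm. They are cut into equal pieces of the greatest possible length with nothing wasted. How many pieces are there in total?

Piece length = gcd(360, 2700, 690).
360 = 2^3 × 3^2 × 5
2700 = 2^2 × 3^3 × 5^2
690 = 2 × 3 × 5 × 23
gcd(360, 2700, 690) = 2 × 3 × 5 = 30.
Total pieces = 360/30 + 2700/30 + 690/30 = 12 + 90 + 23 = 125.

125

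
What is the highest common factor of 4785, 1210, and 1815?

4785 = 3 × 5 × 11 × 29
1210 = 2 × 5 × 11^2
1815 = 3 × 5 × 11^2
gcd(4785, 1210, 1815) = 5 × 11 = 55.

55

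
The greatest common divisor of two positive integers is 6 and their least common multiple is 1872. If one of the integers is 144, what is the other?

78

For two integers, gcd × lcm = product, so the other is (6 × 1872) / 144 = 11232 / 144 = 78.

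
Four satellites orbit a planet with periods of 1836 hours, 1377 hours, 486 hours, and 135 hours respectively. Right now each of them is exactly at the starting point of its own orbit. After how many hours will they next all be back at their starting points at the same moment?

We need the least common multiple of the intervals.
1836 = 2^2 × 3^3 × 17
1377 = 3^4 × 17
486 = 2 × 3^5
135 = 3^3 × 5
LCM(1836, 1377, 486, 135) = 2^2 × 3^5 × 5 × 17 = 82620.

82620 hours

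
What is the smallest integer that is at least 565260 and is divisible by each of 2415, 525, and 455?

627900

The integer must be a common multiple of 2415, 525, and 455, so a multiple of their LCM.
2415 = 3 × 5 × 7 × 23
525 = 3 × 5^2 × 7
455 = 5 × 7 × 13
LCM(2415, 525, 455) = 3 × 5^2 × 7 × 13 × 23 = 156975.
Smallest multiple of 156975 that is ≥ 565260: ⌈565260/156975⌉ × 156975 = 4 × 156975 = 627900.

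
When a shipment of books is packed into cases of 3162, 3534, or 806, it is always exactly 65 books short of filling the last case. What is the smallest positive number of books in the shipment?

Being 65 short of a full case of size k means N ≡ −65 (mod k), i.e. N + 65 is a multiple of each size.
3162 = 2 × 3 × 17 × 31
3534 = 2 × 3 × 19 × 31
806 = 2 × 13 × 31
LCM(3162, 3534, 806) = 2 × 3 × 13 × 17 × 19 × 31 = 781014.
Smallest positive N is 781014 − 65 = 780949.

780949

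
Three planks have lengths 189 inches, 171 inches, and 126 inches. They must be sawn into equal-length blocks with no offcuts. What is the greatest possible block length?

9 inches

This is the greatest common divisor of 189, 171, and 126.
189 = 3^3 × 7
171 = 3^2 × 19
126 = 2 × 3^2 × 7
gcd(189, 171, 126) = 3^2 = 9.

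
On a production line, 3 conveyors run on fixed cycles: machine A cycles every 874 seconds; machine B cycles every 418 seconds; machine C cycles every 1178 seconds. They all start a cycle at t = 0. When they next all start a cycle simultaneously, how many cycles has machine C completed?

They are all back at their starting positions together after one LCM of the periods.
874 = 2 × 19 × 23
418 = 2 × 11 × 19
1178 = 2 × 19 × 31
LCM(874, 418, 1178) = 2 × 11 × 19 × 23 × 31 = 298034.
Cycles for period 1178: 298034 / 1178 = 253.

253 cycles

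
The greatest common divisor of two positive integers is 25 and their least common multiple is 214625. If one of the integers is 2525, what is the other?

2125

For two integers, gcd × lcm = product, so the other is (25 × 214625) / 2525 = 5365625 / 2525 = 2125.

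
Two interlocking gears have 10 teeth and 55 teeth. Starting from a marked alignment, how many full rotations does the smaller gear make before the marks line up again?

11 rotations

They are all back at their starting positions together after one LCM of the periods.
10 = 2 × 5
55 = 5 × 11
LCM(10, 55) = 2 × 5 × 11 = 110.
Rotations for period 10: 110 / 10 = 11.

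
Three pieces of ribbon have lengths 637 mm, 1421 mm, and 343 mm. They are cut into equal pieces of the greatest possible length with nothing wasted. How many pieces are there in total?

49

Piece length = gcd(637, 1421, 343).
637 = 7^2 × 13
1421 = 7^2 × 29
343 = 7^3
gcd(637, 1421, 343) = 7^2 = 49.
Total pieces = 637/49 + 1421/49 + 343/49 = 13 + 29 + 7 = 49.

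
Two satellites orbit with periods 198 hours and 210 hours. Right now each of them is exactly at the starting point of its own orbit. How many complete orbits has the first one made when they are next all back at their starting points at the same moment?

All finish a whole number of cycles simultaneously at t = LCM of the periods.
198 = 2 × 3^2 × 11
210 = 2 × 3 × 5 × 7
LCM(198, 210) = 2 × 3^2 × 5 × 7 × 11 = 6930.
Orbits for period 198: 6930 / 198 = 35.

35 orbits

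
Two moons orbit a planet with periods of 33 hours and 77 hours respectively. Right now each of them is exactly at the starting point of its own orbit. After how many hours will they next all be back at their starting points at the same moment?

They coincide at every common multiple of the periods; the first is the LCM.
33 = 3 × 11
77 = 7 × 11
LCM(33, 77) = 3 × 7 × 11 = 231.

231 hours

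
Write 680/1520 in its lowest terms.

680 = 2^3 × 5 × 17
1520 = 2^4 × 5 × 19
gcd(680, 1520) = 2^3 × 5 = 40.
Divide numerator and denominator by 40: 680/1520 = 17/38.

17/38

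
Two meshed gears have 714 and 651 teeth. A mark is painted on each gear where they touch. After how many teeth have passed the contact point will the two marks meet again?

We need the least common multiple of the intervals.
714 = 2 × 3 × 7 × 17
651 = 3 × 7 × 31
LCM(714, 651) = 2 × 3 × 7 × 17 × 31 = 22134.

22134 teeth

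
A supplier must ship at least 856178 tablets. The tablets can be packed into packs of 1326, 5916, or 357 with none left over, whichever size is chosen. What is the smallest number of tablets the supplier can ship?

1076712

The number of tablets must be a common multiple of 1326, 5916, and 357, so a multiple of their LCM.
1326 = 2 × 3 × 13 × 17
5916 = 2^2 × 3 × 17 × 29
357 = 3 × 7 × 17
LCM(1326, 5916, 357) = 2^2 × 3 × 7 × 13 × 17 × 29 = 538356.
Smallest multiple of 538356 that is ≥ 856178: ⌈856178/538356⌉ × 538356 = 2 × 538356 = 1076712.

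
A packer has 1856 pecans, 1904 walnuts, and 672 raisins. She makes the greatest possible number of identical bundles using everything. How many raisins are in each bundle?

Number of bundles = gcd(1856, 1904, 672).
1856 = 2^6 × 29
1904 = 2^4 × 7 × 17
672 = 2^5 × 3 × 7
gcd(1856, 1904, 672) = 2^4 = 16.
raisins per bundle = 672 / 16 = 42.

42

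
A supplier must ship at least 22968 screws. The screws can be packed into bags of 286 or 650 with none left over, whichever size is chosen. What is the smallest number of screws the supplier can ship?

28600

The number of screws must be a common multiple of 286 and 650, so a multiple of their LCM.
286 = 2 × 11 × 13
650 = 2 × 5^2 × 13
LCM(286, 650) = 2 × 5^2 × 11 × 13 = 7150.
Smallest multiple of 7150 that is ≥ 22968: ⌈22968/7150⌉ × 7150 = 4 × 7150 = 28600.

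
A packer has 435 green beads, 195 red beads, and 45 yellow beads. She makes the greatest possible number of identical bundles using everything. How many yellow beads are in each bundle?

Number of bundles = gcd(435, 195, 45).
435 = 3 × 5 × 29
195 = 3 × 5 × 13
45 = 3^2 × 5
gcd(435, 195, 45) = 3 × 5 = 15.
yellow beads per bundle = 45 / 15 = 3.

3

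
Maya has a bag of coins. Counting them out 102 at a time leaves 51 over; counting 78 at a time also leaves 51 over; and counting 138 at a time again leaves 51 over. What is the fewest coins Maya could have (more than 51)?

N − 51 must be a common multiple of 102, 78, and 138.
102 = 2 × 3 × 17
78 = 2 × 3 × 13
138 = 2 × 3 × 23
LCM(102, 78, 138) = 2 × 3 × 13 × 17 × 23 = 30498.
Smallest N > 51 is LCM + 51 = 30498 + 51 = 30549.

30549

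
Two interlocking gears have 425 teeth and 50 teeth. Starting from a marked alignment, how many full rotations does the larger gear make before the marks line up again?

2 rotations

They are all back at their starting positions together after one LCM of the periods.
425 = 5^2 × 17
50 = 2 × 5^2
LCM(425, 50) = 2 × 5^2 × 17 = 850.
Rotations for period 425: 850 / 425 = 2.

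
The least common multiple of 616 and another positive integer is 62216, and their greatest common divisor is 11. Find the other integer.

gcd × lcm = product of the two integers, so the other integer is (11 × 62216) / 616 = 1111.

1111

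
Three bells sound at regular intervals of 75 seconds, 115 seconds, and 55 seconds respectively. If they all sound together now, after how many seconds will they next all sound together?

18975 seconds

We need the least common multiple of the intervals.
75 = 3 × 5^2
115 = 5 × 23
55 = 5 × 11
LCM(75, 115, 55) = 3 × 5^2 × 11 × 23 = 18975.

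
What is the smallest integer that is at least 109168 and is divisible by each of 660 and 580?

The integer must be a common multiple of 660 and 580, so a multiple of their LCM.
660 = 2^2 × 3 × 5 × 11
580 = 2^2 × 5 × 29
LCM(660, 580) = 2^2 × 3 × 5 × 11 × 29 = 19140.
Smallest multiple of 19140 that is ≥ 109168: ⌈109168/19140⌉ × 19140 = 6 × 19140 = 114840.

114840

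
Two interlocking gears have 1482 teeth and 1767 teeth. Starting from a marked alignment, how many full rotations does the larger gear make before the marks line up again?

The first common completion time is the LCM of the periods.
1482 = 2 × 3 × 13 × 19
1767 = 3 × 19 × 31
LCM(1482, 1767) = 2 × 3 × 13 × 19 × 31 = 45942.
Rotations for period 1767: 45942 / 1767 = 26.

26 rotations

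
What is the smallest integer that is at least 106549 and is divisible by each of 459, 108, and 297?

121176

The integer must be a common multiple of 459, 108, and 297, so a multiple of their LCM.
459 = 3^3 × 17
108 = 2^2 × 3^3
297 = 3^3 × 11
LCM(459, 108, 297) = 2^2 × 3^3 × 11 × 17 = 20196.
Smallest multiple of 20196 that is ≥ 106549: ⌈106549/20196⌉ × 20196 = 6 × 20196 = 121176.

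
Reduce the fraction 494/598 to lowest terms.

494 = 2 × 13 × 19
598 = 2 × 13 × 23
gcd(494, 598) = 2 × 13 = 26.
Divide numerator and denominator by 26: 494/598 = 19/23.

19/23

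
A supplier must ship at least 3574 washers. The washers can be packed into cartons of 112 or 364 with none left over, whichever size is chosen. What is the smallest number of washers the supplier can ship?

4368

The number of washers must be a common multiple of 112 and 364, so a multiple of their LCM.
112 = 2^4 × 7
364 = 2^2 × 7 × 13
LCM(112, 364) = 2^4 × 7 × 13 = 1456.
Smallest multiple of 1456 that is ≥ 3574: ⌈3574/1456⌉ × 1456 = 3 × 1456 = 4368.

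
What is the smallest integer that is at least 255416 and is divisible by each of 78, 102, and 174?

269178

The integer must be a common multiple of 78, 102, and 174, so a multiple of their LCM.
78 = 2 × 3 × 13
102 = 2 × 3 × 17
174 = 2 × 3 × 29
LCM(78, 102, 174) = 2 × 3 × 13 × 17 × 29 = 38454.
Smallest multiple of 38454 that is ≥ 255416: ⌈255416/38454⌉ × 38454 = 7 × 38454 = 269178.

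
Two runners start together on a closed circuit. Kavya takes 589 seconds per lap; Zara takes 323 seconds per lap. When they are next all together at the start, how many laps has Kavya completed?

17 laps

All finish a whole number of cycles simultaneously at t = LCM of the periods.
589 = 19 × 31
323 = 17 × 19
LCM(589, 323) = 17 × 19 × 31 = 10013.
Laps for period 589: 10013 / 589 = 17.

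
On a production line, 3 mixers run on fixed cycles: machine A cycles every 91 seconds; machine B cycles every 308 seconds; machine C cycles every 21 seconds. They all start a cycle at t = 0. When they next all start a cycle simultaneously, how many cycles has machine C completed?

572 cycles

They are all back at their starting positions together after one LCM of the periods.
91 = 7 × 13
308 = 2^2 × 7 × 11
21 = 3 × 7
LCM(91, 308, 21) = 2^2 × 3 × 7 × 11 × 13 = 12012.
Cycles for period 21: 12012 / 21 = 572.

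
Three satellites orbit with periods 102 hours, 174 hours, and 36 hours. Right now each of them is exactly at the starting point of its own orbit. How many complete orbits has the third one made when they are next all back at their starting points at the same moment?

493 orbits

The first common completion time is the LCM of the periods.
102 = 2 × 3 × 17
174 = 2 × 3 × 29
36 = 2^2 × 3^2
LCM(102, 174, 36) = 2^2 × 3^2 × 17 × 29 = 17748.
Orbits for period 36: 17748 / 36 = 493.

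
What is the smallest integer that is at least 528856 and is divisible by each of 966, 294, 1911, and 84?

703248

The integer must be a common multiple of 966, 294, 1911, and 84, so a multiple of their LCM.
966 = 2 × 3 × 7 × 23
294 = 2 × 3 × 7^2
1911 = 3 × 7^2 × 13
84 = 2^2 × 3 × 7
LCM(966, 294, 1911, 84) = 2^2 × 3 × 7^2 × 13 × 23 = 175812.
Smallest multiple of 175812 that is ≥ 528856: ⌈528856/175812⌉ × 175812 = 4 × 175812 = 703248.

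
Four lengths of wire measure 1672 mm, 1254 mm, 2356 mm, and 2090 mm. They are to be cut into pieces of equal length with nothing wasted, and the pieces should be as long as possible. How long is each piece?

38 mm

The greatest length dividing all of 1672, 1254, 2356, and 2090 is their gcd.
1672 = 2^3 × 11 × 19
1254 = 2 × 3 × 11 × 19
2356 = 2^2 × 19 × 31
2090 = 2 × 5 × 11 × 19
gcd(1672, 1254, 2356, 2090) = 2 × 19 = 38.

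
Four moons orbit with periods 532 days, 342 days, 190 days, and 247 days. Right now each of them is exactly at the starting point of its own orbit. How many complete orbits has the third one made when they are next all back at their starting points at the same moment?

The first common completion time is the LCM of the periods.
532 = 2^2 × 7 × 19
342 = 2 × 3^2 × 19
190 = 2 × 5 × 19
247 = 13 × 19
LCM(532, 342, 190, 247) = 2^2 × 3^2 × 5 × 7 × 13 × 19 = 311220.
Orbits for period 190: 311220 / 190 = 1638.

1638 orbits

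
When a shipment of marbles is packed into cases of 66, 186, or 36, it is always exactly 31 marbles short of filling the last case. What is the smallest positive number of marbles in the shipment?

Being 31 short of a full case of size k means N ≡ −31 (mod k), i.e. N + 31 is a multiple of each size.
66 = 2 × 3 × 11
186 = 2 × 3 × 31
36 = 2^2 × 3^2
LCM(66, 186, 36) = 2^2 × 3^2 × 11 × 31 = 12276.
Smallest positive N is 12276 − 31 = 12245.

12245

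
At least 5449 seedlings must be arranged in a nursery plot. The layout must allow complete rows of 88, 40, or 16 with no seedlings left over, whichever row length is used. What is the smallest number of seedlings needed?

The number of seedlings must be a common multiple of 88, 40, and 16, so a multiple of their LCM.
88 = 2^3 × 11
40 = 2^3 × 5
16 = 2^4
LCM(88, 40, 16) = 2^4 × 5 × 11 = 880.
Smallest multiple of 880 that is ≥ 5449: ⌈5449/880⌉ × 880 = 7 × 880 = 6160.

6160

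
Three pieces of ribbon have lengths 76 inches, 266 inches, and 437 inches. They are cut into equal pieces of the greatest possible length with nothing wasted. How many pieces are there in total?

41

Piece length = gcd(76, 266, 437).
76 = 2^2 × 19
266 = 2 × 7 × 19
437 = 19 × 23
gcd(76, 266, 437) = 19.
Total pieces = 76/19 + 266/19 + 437/19 = 4 + 14 + 23 = 41.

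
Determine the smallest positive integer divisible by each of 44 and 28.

44 = 2^2 × 11
28 = 2^2 × 7
LCM(44, 28) = 2^2 × 7 × 11 = 308.

308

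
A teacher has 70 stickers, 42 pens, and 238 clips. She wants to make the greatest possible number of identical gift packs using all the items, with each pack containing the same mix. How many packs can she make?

14 packs

The pack count must divide each quantity, so the greatest is gcd(70, 42, 238).
70 = 2 × 5 × 7
42 = 2 × 3 × 7
238 = 2 × 7 × 17
gcd(70, 42, 238) = 2 × 7 = 14.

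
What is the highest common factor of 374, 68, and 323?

374 = 2 × 11 × 17
68 = 2^2 × 17
323 = 17 × 19
gcd(374, 68, 323) = 17.

17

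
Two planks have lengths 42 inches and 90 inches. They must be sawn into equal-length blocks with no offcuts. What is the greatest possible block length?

The block length must divide every plank, so the greatest is gcd(42, 90).
42 = 2 × 3 × 7
90 = 2 × 3^2 × 5
gcd(42, 90) = 2 × 3 = 6.

6 inches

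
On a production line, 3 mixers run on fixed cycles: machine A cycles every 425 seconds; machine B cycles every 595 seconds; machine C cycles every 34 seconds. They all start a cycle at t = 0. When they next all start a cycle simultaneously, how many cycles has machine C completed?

The first common completion time is the LCM of the periods.
425 = 5^2 × 17
595 = 5 × 7 × 17
34 = 2 × 17
LCM(425, 595, 34) = 2 × 5^2 × 7 × 17 = 5950.
Cycles for period 34: 5950 / 34 = 175.

175 cycles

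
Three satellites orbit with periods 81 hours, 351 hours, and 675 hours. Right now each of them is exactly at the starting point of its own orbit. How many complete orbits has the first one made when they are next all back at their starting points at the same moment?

325 orbits

The first common completion time is the LCM of the periods.
81 = 3^4
351 = 3^3 × 13
675 = 3^3 × 5^2
LCM(81, 351, 675) = 3^4 × 5^2 × 13 = 26325.
Orbits for period 81: 26325 / 81 = 325.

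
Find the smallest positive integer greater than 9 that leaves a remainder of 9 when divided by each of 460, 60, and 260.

N − 9 must be a common multiple of 460, 60, and 260.
460 = 2^2 × 5 × 23
60 = 2^2 × 3 × 5
260 = 2^2 × 5 × 13
LCM(460, 60, 260) = 2^2 × 3 × 5 × 13 × 23 = 17940.
Smallest N > 9 is LCM + 9 = 17940 + 9 = 17949.

17949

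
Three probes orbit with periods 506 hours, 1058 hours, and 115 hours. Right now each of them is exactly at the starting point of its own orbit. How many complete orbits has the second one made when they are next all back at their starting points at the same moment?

The first common completion time is the LCM of the periods.
506 = 2 × 11 × 23
1058 = 2 × 23^2
115 = 5 × 23
LCM(506, 1058, 115) = 2 × 5 × 11 × 23^2 = 58190.
Orbits for period 1058: 58190 / 1058 = 55.

55 orbits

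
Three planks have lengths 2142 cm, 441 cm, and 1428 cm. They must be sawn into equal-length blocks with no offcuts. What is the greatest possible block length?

21 cm

The block length must divide every plank, so the greatest is gcd(2142, 441, 1428).
2142 = 2 × 3^2 × 7 × 17
441 = 3^2 × 7^2
1428 = 2^2 × 3 × 7 × 17
gcd(2142, 441, 1428) = 3 × 7 = 21.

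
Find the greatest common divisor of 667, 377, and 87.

667 = 23 × 29
377 = 13 × 29
87 = 3 × 29
gcd(667, 377, 87) = 29.

29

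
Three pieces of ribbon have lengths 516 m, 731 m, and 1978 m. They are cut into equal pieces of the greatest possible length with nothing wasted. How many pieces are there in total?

Piece length = gcd(516, 731, 1978).
516 = 2^2 × 3 × 43
731 = 17 × 43
1978 = 2 × 23 × 43
gcd(516, 731, 1978) = 43.
Total pieces = 516/43 + 731/43 + 1978/43 = 12 + 17 + 46 = 75.

75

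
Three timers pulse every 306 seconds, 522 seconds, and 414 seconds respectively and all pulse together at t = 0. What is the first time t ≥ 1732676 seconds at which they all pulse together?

1836918 seconds

Joint pulses occur at multiples of LCM(306, 522, 414).
306 = 2 × 3^2 × 17
522 = 2 × 3^2 × 29
414 = 2 × 3^2 × 23
LCM(306, 522, 414) = 2 × 3^2 × 17 × 23 × 29 = 204102.
Smallest multiple of 204102 that is ≥ 1732676: ⌈1732676/204102⌉ × 204102 = 9 × 204102 = 1836918.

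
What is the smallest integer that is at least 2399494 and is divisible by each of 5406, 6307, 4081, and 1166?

2497572

The integer must be a common multiple of 5406, 6307, 4081, and 1166, so a multiple of their LCM.
5406 = 2 × 3 × 17 × 53
6307 = 7 × 17 × 53
4081 = 7 × 11 × 53
1166 = 2 × 11 × 53
LCM(5406, 6307, 4081, 1166) = 2 × 3 × 7 × 11 × 17 × 53 = 416262.
Smallest multiple of 416262 that is ≥ 2399494: ⌈2399494/416262⌉ × 416262 = 6 × 416262 = 2497572.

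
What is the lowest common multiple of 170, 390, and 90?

19890

170 = 2 × 5 × 17
390 = 2 × 3 × 5 × 13
90 = 2 × 3^2 × 5
LCM(170, 390, 90) = 2 × 3^2 × 5 × 13 × 17 = 19890.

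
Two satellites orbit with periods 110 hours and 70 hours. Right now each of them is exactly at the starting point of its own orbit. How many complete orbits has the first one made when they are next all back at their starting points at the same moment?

They are all back at their starting positions together after one LCM of the periods.
110 = 2 × 5 × 11
70 = 2 × 5 × 7
LCM(110, 70) = 2 × 5 × 7 × 11 = 770.
Orbits for period 110: 770 / 110 = 7.

7 orbits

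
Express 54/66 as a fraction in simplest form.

54 = 2 × 3^3
66 = 2 × 3 × 11
gcd(54, 66) = 2 × 3 = 6.
Divide numerator and denominator by 6: 54/66 = 9/11.

9/11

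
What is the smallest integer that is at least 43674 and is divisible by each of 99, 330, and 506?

45540

The integer must be a common multiple of 99, 330, and 506, so a multiple of their LCM.
99 = 3^2 × 11
330 = 2 × 3 × 5 × 11
506 = 2 × 11 × 23
LCM(99, 330, 506) = 2 × 3^2 × 5 × 11 × 23 = 22770.
Smallest multiple of 22770 that is ≥ 43674: ⌈43674/22770⌉ × 22770 = 2 × 22770 = 45540.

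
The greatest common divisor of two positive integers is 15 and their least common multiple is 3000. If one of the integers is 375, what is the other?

120

For two integers, gcd × lcm = product, so the other is (15 × 3000) / 375 = 45000 / 375 = 120.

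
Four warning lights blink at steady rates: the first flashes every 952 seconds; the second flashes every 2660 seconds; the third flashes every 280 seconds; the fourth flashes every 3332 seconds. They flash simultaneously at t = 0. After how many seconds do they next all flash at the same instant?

633080 seconds

They coincide at every common multiple of the periods; the first is the LCM.
952 = 2^3 × 7 × 17
2660 = 2^2 × 5 × 7 × 19
280 = 2^3 × 5 × 7
3332 = 2^2 × 7^2 × 17
LCM(952, 2660, 280, 3332) = 2^3 × 5 × 7^2 × 17 × 19 = 633080.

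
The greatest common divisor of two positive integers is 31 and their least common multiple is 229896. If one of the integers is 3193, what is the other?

For two integers, gcd × lcm = product, so the other is (31 × 229896) / 3193 = 7126776 / 3193 = 2232.

2232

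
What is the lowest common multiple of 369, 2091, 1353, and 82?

369 = 3^2 × 41
2091 = 3 × 17 × 41
1353 = 3 × 11 × 41
82 = 2 × 41
LCM(369, 2091, 1353, 82) = 2 × 3^2 × 11 × 17 × 41 = 138006.

138006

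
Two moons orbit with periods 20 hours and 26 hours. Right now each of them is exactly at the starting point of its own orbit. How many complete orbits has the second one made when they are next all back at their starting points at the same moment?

All finish a whole number of cycles simultaneously at t = LCM of the periods.
20 = 2^2 × 5
26 = 2 × 13
LCM(20, 26) = 2^2 × 5 × 13 = 260.
Orbits for period 26: 260 / 26 = 10.

10 orbits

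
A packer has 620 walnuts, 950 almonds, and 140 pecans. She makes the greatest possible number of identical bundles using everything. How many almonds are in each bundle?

95

Number of bundles = gcd(620, 950, 140).
620 = 2^2 × 5 × 31
950 = 2 × 5^2 × 19
140 = 2^2 × 5 × 7
gcd(620, 950, 140) = 2 × 5 = 10.
almonds per bundle = 950 / 10 = 95.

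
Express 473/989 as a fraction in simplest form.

11/23

473 = 11 × 43
989 = 23 × 43
gcd(473, 989) = 43.
Divide numerator and denominator by 43: 473/989 = 11/23.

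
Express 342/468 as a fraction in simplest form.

19/26

342 = 2 × 3^2 × 19
468 = 2^2 × 3^2 × 13
gcd(342, 468) = 2 × 3^2 = 18.
Divide numerator and denominator by 18: 342/468 = 19/26.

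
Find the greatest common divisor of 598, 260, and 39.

598 = 2 × 13 × 23
260 = 2^2 × 5 × 13
39 = 3 × 13
gcd(598, 260, 39) = 13.

13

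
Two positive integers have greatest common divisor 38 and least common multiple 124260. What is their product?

4721880

For any two positive integers, gcd × lcm = product = 38 × 124260 = 4721880.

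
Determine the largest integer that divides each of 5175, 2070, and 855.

45

5175 = 3^2 × 5^2 × 23
2070 = 2 × 3^2 × 5 × 23
855 = 3^2 × 5 × 19
gcd(5175, 2070, 855) = 3^2 × 5 = 45.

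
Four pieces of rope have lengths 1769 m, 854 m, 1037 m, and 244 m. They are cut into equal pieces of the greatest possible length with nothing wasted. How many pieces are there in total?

64

Piece length = gcd(1769, 854, 1037, 244).
1769 = 29 × 61
854 = 2 × 7 × 61
1037 = 17 × 61
244 = 2^2 × 61
gcd(1769, 854, 1037, 244) = 61.
Total pieces = 1769/61 + 854/61 + 1037/61 + 244/61 = 29 + 14 + 17 + 4 = 64.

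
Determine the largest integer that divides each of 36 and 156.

36 = 2^2 × 3^2
156 = 2^2 × 3 × 13
gcd(36, 156) = 2^2 × 3 = 12.

12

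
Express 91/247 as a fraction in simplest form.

7/19

91 = 7 × 13
247 = 13 × 19
gcd(91, 247) = 13.
Divide numerator and denominator by 13: 91/247 = 7/19.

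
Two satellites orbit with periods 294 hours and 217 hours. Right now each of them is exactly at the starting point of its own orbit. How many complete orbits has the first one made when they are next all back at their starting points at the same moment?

All finish a whole number of cycles simultaneously at t = LCM of the periods.
294 = 2 × 3 × 7^2
217 = 7 × 31
LCM(294, 217) = 2 × 3 × 7^2 × 31 = 9114.
Orbits for period 294: 9114 / 294 = 31.

31 orbits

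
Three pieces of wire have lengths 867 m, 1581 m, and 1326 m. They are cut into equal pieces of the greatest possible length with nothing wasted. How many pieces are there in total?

74

Piece length = gcd(867, 1581, 1326).
867 = 3 × 17^2
1581 = 3 × 17 × 31
1326 = 2 × 3 × 13 × 17
gcd(867, 1581, 1326) = 3 × 17 = 51.
Total pieces = 867/51 + 1581/51 + 1326/51 = 17 + 31 + 26 = 74.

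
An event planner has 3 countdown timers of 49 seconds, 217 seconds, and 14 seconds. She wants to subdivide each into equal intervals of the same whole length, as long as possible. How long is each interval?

7 seconds

The interval must divide each timer length; the longest such is the gcd.
49 = 7^2
217 = 7 × 31
14 = 2 × 7
gcd(49, 217, 14) = 7.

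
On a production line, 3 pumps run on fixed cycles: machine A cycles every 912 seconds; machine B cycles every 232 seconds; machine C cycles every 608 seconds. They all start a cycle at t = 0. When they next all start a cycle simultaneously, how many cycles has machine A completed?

58 cycles

They are all back at their starting positions together after one LCM of the periods.
912 = 2^4 × 3 × 19
232 = 2^3 × 29
608 = 2^5 × 19
LCM(912, 232, 608) = 2^5 × 3 × 19 × 29 = 52896.
Cycles for period 912: 52896 / 912 = 58.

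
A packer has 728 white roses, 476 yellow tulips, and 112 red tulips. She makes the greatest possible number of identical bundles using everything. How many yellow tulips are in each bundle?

Number of bundles = gcd(728, 476, 112).
728 = 2^3 × 7 × 13
476 = 2^2 × 7 × 17
112 = 2^4 × 7
gcd(728, 476, 112) = 2^2 × 7 = 28.
yellow tulips per bundle = 476 / 28 = 17.

17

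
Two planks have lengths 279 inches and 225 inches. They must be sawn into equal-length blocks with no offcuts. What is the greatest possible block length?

9 inches

By the Euclidean algorithm:
279 = 1 × 225 + 54
225 = 4 × 54 + 9
54 = 6 × 9 + 0
gcd(279, 225) = 9.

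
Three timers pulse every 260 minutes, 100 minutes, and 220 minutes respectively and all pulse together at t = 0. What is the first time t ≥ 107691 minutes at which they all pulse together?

Joint pulses occur at multiples of LCM(260, 100, 220).
260 = 2^2 × 5 × 13
100 = 2^2 × 5^2
220 = 2^2 × 5 × 11
LCM(260, 100, 220) = 2^2 × 5^2 × 11 × 13 = 14300.
Smallest multiple of 14300 that is ≥ 107691: ⌈107691/14300⌉ × 14300 = 8 × 14300 = 114400.

114400 minutes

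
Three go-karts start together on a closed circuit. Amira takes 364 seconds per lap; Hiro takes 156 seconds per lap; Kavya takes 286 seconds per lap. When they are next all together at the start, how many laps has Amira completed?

33 laps

The first common completion time is the LCM of the periods.
364 = 2^2 × 7 × 13
156 = 2^2 × 3 × 13
286 = 2 × 11 × 13
LCM(364, 156, 286) = 2^2 × 3 × 7 × 11 × 13 = 12012.
Laps for period 364: 12012 / 364 = 33.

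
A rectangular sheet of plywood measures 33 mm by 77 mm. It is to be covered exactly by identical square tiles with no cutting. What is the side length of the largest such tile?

11 mm

The tile side must divide both 33 and 77, so the largest is their gcd.
33 = 3 × 11
77 = 7 × 11
gcd(33, 77) = 11.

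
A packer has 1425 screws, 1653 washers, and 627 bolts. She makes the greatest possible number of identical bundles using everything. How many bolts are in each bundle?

11

Number of bundles = gcd(1425, 1653, 627).
1425 = 3 × 5^2 × 19
1653 = 3 × 19 × 29
627 = 3 × 11 × 19
gcd(1425, 1653, 627) = 3 × 19 = 57.
bolts per bundle = 627 / 57 = 11.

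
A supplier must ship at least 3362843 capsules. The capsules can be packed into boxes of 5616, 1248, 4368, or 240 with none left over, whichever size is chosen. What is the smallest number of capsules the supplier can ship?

The number of capsules must be a common multiple of 5616, 1248, 4368, and 240, so a multiple of their LCM.
5616 = 2^4 × 3^3 × 13
1248 = 2^5 × 3 × 13
4368 = 2^4 × 3 × 7 × 13
240 = 2^4 × 3 × 5
LCM(5616, 1248, 4368, 240) = 2^5 × 3^3 × 5 × 7 × 13 = 393120.
Smallest multiple of 393120 that is ≥ 3362843: ⌈3362843/393120⌉ × 393120 = 9 × 393120 = 3538080.

3538080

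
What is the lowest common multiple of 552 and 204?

552 = 2^3 × 3 × 23
204 = 2^2 × 3 × 17
LCM(552, 204) = 2^3 × 3 × 17 × 23 = 9384.

9384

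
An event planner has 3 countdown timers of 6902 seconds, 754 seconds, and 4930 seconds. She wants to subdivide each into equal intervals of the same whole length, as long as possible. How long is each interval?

58 seconds

The interval must divide each timer length; the longest such is the gcd.
6902 = 2 × 7 × 17 × 29
754 = 2 × 13 × 29
4930 = 2 × 5 × 17 × 29
gcd(6902, 754, 4930) = 2 × 29 = 58.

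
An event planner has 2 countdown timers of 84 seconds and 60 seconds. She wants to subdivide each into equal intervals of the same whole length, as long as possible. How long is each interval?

12 seconds

By the Euclidean algorithm:
84 = 1 × 60 + 24
60 = 2 × 24 + 12
24 = 2 × 12 + 0
gcd(84, 60) = 12.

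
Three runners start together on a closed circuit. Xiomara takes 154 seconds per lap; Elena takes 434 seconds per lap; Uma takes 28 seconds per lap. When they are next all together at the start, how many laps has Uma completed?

All finish a whole number of cycles simultaneously at t = LCM of the periods.
154 = 2 × 7 × 11
434 = 2 × 7 × 31
28 = 2^2 × 7
LCM(154, 434, 28) = 2^2 × 7 × 11 × 31 = 9548.
Laps for period 28: 9548 / 28 = 341.

341 laps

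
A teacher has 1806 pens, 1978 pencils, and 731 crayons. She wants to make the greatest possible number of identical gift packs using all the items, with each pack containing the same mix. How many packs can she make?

The pack count must divide each quantity, so the greatest is gcd(1806, 1978, 731).
1806 = 2 × 3 × 7 × 43
1978 = 2 × 23 × 43
731 = 17 × 43
gcd(1806, 1978, 731) = 43.

43 packs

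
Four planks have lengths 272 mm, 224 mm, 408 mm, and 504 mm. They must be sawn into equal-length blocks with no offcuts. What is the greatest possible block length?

8 mm

The block length must divide every plank, so the greatest is gcd(272, 224, 408, 504).
272 = 2^4 × 17
224 = 2^5 × 7
408 = 2^3 × 3 × 17
504 = 2^3 × 3^2 × 7
gcd(272, 224, 408, 504) = 2^3 = 8.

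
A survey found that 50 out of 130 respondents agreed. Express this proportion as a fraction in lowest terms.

50 = 2 × 5^2
130 = 2 × 5 × 13
gcd(50, 130) = 2 × 5 = 10.
Divide numerator and denominator by 10: 50/130 = 5/13.

5/13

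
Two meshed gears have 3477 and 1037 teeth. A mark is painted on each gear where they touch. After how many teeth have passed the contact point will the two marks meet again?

59109 teeth

We need the least common multiple of the intervals.
3477 = 3 × 19 × 61
1037 = 17 × 61
LCM(3477, 1037) = 3 × 17 × 19 × 61 = 59109.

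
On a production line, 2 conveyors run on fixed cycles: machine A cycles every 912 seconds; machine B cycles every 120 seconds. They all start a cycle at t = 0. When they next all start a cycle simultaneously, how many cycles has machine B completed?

The first common completion time is the LCM of the periods.
912 = 2^4 × 3 × 19
120 = 2^3 × 3 × 5
LCM(912, 120) = 2^4 × 3 × 5 × 19 = 4560.
Cycles for period 120: 4560 / 120 = 38.

38 cycles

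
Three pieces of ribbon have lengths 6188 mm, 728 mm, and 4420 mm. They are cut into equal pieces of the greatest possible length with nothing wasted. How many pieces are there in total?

Piece length = gcd(6188, 728, 4420).
6188 = 2^2 × 7 × 13 × 17
728 = 2^3 × 7 × 13
4420 = 2^2 × 5 × 13 × 17
gcd(6188, 728, 4420) = 2^2 × 13 = 52.
Total pieces = 6188/52 + 728/52 + 4420/52 = 119 + 14 + 85 = 218.

218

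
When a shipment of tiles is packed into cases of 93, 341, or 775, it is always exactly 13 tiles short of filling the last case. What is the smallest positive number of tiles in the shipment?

25562

Being 13 short of a full case of size k means N ≡ −13 (mod k), i.e. N + 13 is a multiple of each size.
93 = 3 × 31
341 = 11 × 31
775 = 5^2 × 31
LCM(93, 341, 775) = 3 × 5^2 × 11 × 31 = 25575.
Smallest positive N is 25575 − 13 = 25562.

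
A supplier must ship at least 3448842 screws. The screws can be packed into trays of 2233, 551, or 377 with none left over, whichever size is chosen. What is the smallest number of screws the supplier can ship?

3860857

The number of screws must be a common multiple of 2233, 551, and 377, so a multiple of their LCM.
2233 = 7 × 11 × 29
551 = 19 × 29
377 = 13 × 29
LCM(2233, 551, 377) = 7 × 11 × 13 × 19 × 29 = 551551.
Smallest multiple of 551551 that is ≥ 3448842: ⌈3448842/551551⌉ × 551551 = 7 × 551551 = 3860857.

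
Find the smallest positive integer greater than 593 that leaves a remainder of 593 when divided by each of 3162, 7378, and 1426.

N − 593 must be a common multiple of 3162, 7378, and 1426.
3162 = 2 × 3 × 17 × 31
7378 = 2 × 7 × 17 × 31
1426 = 2 × 23 × 31
LCM(3162, 7378, 1426) = 2 × 3 × 7 × 17 × 23 × 31 = 509082.
Smallest N > 593 is LCM + 593 = 509082 + 593 = 509675.

509675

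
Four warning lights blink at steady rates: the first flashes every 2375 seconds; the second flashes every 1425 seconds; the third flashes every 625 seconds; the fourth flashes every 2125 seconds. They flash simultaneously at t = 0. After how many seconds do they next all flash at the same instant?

605625 seconds

The first simultaneous occurrence is after LCM of the individual periods.
2375 = 5^3 × 19
1425 = 3 × 5^2 × 19
625 = 5^4
2125 = 5^3 × 17
LCM(2375, 1425, 625, 2125) = 3 × 5^4 × 17 × 19 = 605625.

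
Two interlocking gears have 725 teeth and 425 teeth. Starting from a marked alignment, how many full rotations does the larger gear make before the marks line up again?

17 rotations

All finish a whole number of cycles simultaneously at t = LCM of the periods.
725 = 5^2 × 29
425 = 5^2 × 17
LCM(725, 425) = 5^2 × 17 × 29 = 12325.
Rotations for period 725: 12325 / 725 = 17.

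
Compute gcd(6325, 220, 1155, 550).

55

6325 = 5^2 × 11 × 23
220 = 2^2 × 5 × 11
1155 = 3 × 5 × 7 × 11
550 = 2 × 5^2 × 11
gcd(6325, 220, 1155, 550) = 5 × 11 = 55.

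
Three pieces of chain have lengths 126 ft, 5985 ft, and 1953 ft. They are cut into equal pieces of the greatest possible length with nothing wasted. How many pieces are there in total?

128

Piece length = gcd(126, 5985, 1953).
126 = 2 × 3^2 × 7
5985 = 3^2 × 5 × 7 × 19
1953 = 3^2 × 7 × 31
gcd(126, 5985, 1953) = 3^2 × 7 = 63.
Total pieces = 126/63 + 5985/63 + 1953/63 = 2 + 95 + 31 = 128.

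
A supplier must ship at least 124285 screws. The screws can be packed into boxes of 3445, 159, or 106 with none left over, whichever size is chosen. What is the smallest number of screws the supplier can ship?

144690

The number of screws must be a common multiple of 3445, 159, and 106, so a multiple of their LCM.
3445 = 5 × 13 × 53
159 = 3 × 53
106 = 2 × 53
LCM(3445, 159, 106) = 2 × 3 × 5 × 13 × 53 = 20670.
Smallest multiple of 20670 that is ≥ 124285: ⌈124285/20670⌉ × 20670 = 7 × 20670 = 144690.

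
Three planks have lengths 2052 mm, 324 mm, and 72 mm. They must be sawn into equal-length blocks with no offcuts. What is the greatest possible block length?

36 mm

This is the greatest common divisor of 2052, 324, and 72.
2052 = 2^2 × 3^3 × 19
324 = 2^2 × 3^4
72 = 2^3 × 3^2
gcd(2052, 324, 72) = 2^2 × 3^2 = 36.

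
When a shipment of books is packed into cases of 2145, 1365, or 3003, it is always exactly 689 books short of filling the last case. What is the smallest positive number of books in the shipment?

14326

Being 689 short of a full case of size k means N ≡ −689 (mod k), i.e. N + 689 is a multiple of each size.
2145 = 3 × 5 × 11 × 13
1365 = 3 × 5 × 7 × 13
3003 = 3 × 7 × 11 × 13
LCM(2145, 1365, 3003) = 3 × 5 × 7 × 11 × 13 = 15015.
Smallest positive N is 15015 − 689 = 14326.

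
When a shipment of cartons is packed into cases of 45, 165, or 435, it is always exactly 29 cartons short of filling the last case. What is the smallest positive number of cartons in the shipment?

Being 29 short of a full case of size k means N ≡ −29 (mod k), i.e. N + 29 is a multiple of each size.
45 = 3^2 × 5
165 = 3 × 5 × 11
435 = 3 × 5 × 29
LCM(45, 165, 435) = 3^2 × 5 × 11 × 29 = 14355.
Smallest positive N is 14355 − 29 = 14326.

14326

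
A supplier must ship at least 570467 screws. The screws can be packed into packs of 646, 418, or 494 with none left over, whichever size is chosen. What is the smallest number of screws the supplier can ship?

The number of screws must be a common multiple of 646, 418, and 494, so a multiple of their LCM.
646 = 2 × 17 × 19
418 = 2 × 11 × 19
494 = 2 × 13 × 19
LCM(646, 418, 494) = 2 × 11 × 13 × 17 × 19 = 92378.
Smallest multiple of 92378 that is ≥ 570467: ⌈570467/92378⌉ × 92378 = 7 × 92378 = 646646.

646646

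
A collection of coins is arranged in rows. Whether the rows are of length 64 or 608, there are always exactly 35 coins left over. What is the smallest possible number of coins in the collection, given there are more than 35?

1251

N − 35 must be a common multiple of 64 and 608.
64 = 2^6
608 = 2^5 × 19
LCM(64, 608) = 2^6 × 19 = 1216.
Smallest N > 35 is LCM + 35 = 1216 + 35 = 1251.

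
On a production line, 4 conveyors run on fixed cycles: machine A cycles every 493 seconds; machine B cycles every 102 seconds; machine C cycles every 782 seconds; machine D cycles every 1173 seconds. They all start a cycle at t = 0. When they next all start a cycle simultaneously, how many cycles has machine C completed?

They are all back at their starting positions together after one LCM of the periods.
493 = 17 × 29
102 = 2 × 3 × 17
782 = 2 × 17 × 23
1173 = 3 × 17 × 23
LCM(493, 102, 782, 1173) = 2 × 3 × 17 × 23 × 29 = 68034.
Cycles for period 782: 68034 / 782 = 87.

87 cycles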